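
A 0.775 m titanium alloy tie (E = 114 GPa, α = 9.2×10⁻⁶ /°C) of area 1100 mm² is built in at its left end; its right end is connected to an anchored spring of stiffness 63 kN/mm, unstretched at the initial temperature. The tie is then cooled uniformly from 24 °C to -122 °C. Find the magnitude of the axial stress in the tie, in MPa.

σ ≈ 42.9 MPa (tensile)

Free thermal contraction: δ_free = αΔT L = 9.2×10⁻⁶ × 146 × 775 = 1.041 mm.
Let P be the tensile force in the spring. The tie extends elastically by PL/(AE) and the spring stretches by P/k; together these equal δ_free.
P [ L/(AE) + 1/k ] = δ_free → P [ 775/(1100×114×10³) + 1/(63×10³) ] = 1.041.
P = 1.041 / 2.205×10⁻⁵ = 47200 N.
σ = P/A = 47200/1100 = 42.91 MPa.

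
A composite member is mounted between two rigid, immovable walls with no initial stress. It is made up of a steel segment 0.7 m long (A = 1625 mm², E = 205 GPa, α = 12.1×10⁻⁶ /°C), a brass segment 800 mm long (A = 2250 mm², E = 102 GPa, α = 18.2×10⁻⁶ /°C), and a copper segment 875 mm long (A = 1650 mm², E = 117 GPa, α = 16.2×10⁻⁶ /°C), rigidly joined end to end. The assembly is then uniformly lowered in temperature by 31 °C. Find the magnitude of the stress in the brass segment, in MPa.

σ ≈ 50.7 MPa (tensile)

Free thermal contraction of the whole bar: Σ αᵢΔT Lᵢ = 12.1×10⁻⁶×31×700 + 18.2×10⁻⁶×31×800 + 16.2×10⁻⁶×31×875 = 1.153 mm.
The walls prevent any net length change, so an axial force P (same in every segment) develops. Compatibility: P · Σ Lᵢ/(AᵢEᵢ) = δ_free.
The series flexibility is Σ Lᵢ/(AᵢEᵢ) = 700/(1625×205×10³) + 800/(2250×102×10³) + 875/(1650×117×10³) = 1.012×10⁻⁵ mm/N.
Hence P = δ_free / Σ(L/AE) = 1.153/1.012×10⁻⁵ = 114 kN (tensile).
σ_{brass} = P / A = 114000 / 2250 = 50.65 MPa.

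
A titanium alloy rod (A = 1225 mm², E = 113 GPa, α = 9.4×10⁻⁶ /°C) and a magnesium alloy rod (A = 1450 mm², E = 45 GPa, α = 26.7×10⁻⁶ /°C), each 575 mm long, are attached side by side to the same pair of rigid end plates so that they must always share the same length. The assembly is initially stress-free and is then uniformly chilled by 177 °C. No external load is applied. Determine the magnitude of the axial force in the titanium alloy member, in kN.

P ≈ 136 kN (compressive in the titanium alloy)

The magnesium alloy has the larger α, so on cooling it would change length more than the titanium alloy if both were free. The rigid plates force a common final length, so the magnesium alloy is put into tension and the titanium alloy into compression, with equal and opposite forces P (no external load).
Compatibility of the two members (thermal + elastic change equal): (α₁ − α₂)ΔT = P·[1/(A₁E₁) + 1/(A₂E₂)].
|α₁ − α₂|·ΔT = 17.3×10⁻⁶ × 177 = 0.003062.
1/(A₁E₁) + 1/(A₂E₂) = 1/(1225×113×10³) + 1/(1450×45×10³) = 2.255×10⁻⁸ N⁻¹.
P = 0.003062 / 2.255×10⁻⁸ = 135800 N = 135.8 kN.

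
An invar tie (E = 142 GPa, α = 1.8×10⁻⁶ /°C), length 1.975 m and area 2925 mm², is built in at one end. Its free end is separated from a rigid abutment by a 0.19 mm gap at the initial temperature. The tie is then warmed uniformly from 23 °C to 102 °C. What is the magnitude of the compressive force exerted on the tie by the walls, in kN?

If the wall were absent the tie would grow by αΔT L = 1.8×10⁻⁶ × 79 × 1975 = 0.2808 mm.
The gap closes (δ_free > 0.19 mm) and the wall then resists a further 0.2808 − 0.19 = 0.09084 mm of expansion.
That suppressed elongation corresponds to σ = E·Δ/L = 142×10³ × 0.09084/1975 = 6.532 MPa.
P = σA = 6.532 × 2925 = 19.11 kN.

P ≈ 19.1 kN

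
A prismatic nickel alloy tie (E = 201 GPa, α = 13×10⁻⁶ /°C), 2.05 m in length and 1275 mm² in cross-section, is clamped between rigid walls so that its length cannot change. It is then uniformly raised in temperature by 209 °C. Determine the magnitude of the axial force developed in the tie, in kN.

P ≈ 696 kN (compressive)

Full restraint means ε = 0, so the stress is σ = EαΔT = 201×10³ × 13×10⁻⁶ × 209 = 546.1 MPa.
Axial force P = σA = 546.1 × 1275 = 696300 N = 696.3 kN, compressive.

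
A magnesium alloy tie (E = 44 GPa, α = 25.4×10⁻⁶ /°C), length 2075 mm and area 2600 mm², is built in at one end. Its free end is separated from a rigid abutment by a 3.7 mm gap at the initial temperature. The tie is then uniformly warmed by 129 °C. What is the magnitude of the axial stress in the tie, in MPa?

σ ≈ 65.7 MPa (compressive)

Free thermal elongation = αΔT L = 25.4×10⁻⁶ × 129 × 2075 = 6.799 mm.
After closing the 3.7 mm clearance, 6.799 − 3.7 = 3.099 mm of expansion remains to be suppressed by the wall.
So σ = E(δ_free − g)/L = 44×10³ × 3.099/2075 = 65.71 MPa.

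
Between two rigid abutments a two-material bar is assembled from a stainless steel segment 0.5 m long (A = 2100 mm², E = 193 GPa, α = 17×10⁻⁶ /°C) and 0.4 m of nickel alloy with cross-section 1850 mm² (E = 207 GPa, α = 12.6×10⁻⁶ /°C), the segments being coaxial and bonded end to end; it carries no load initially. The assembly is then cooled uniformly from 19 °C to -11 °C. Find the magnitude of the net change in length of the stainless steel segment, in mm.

Free thermal contraction of the whole bar: Σ αᵢΔT Lᵢ = 17×10⁻⁶×30×500 + 12.6×10⁻⁶×30×400 = 0.4062 mm.
The walls prevent any net length change, so an axial force P (same in every segment) develops. Compatibility: P · Σ Lᵢ/(AᵢEᵢ) = δ_free.
Σ Lᵢ/(AᵢEᵢ) = 500/(2100×193×10³) + 400/(1850×207×10³) = 2.278×10⁻⁶ mm/N.
P = 0.4062 / 2.278×10⁻⁶ = 178300 N = 178.3 kN, tensile.
For the stainless steel segment, free thermal change = 17×10⁻⁶×30×500 = 0.255 mm and elastic change from P = 178300×500/(2100×193×10³) = 0.22 mm; these oppose, so the net change is 0.035 mm (segment shortens).

|ΔL| ≈ 0.035 mm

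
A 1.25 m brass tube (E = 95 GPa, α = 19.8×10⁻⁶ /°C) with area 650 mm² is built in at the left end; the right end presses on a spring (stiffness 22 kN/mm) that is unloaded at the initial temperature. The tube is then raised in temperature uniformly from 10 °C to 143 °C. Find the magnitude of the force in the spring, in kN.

Free thermal expansion: δ_free = αΔT L = 19.8×10⁻⁶ × 133 × 1250 = 3.292 mm.
With a force P in the spring, the elastic change of the tube is PL/(AE) and that of the spring is P/k; compatibility requires their sum to equal δ_free.
So P = δ_free / [L/(AE) + 1/k] = 3.292 / [ 1250/(650×95×10³) + 1/(22×10³) ].
P = 3.292 / 6.57×10⁻⁵ = 50100 N.

P ≈ 50.1 kN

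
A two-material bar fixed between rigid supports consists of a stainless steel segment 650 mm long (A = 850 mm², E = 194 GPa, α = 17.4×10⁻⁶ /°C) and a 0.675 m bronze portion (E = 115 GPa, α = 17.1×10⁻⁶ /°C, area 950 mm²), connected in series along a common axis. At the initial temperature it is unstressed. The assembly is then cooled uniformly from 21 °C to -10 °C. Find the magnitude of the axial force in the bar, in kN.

P ≈ 70 kN (tensile)

If the supports were absent, the total length change would be Σ αᵢΔT Lᵢ = 17.4×10⁻⁶×31×650 + 17.1×10⁻⁶×31×675 = 0.7084 mm.
The rigid supports impose zero overall length change; the single axial force P common to all segments must satisfy P Σ Lᵢ/(AᵢEᵢ) = δ_free.
The series flexibility is Σ Lᵢ/(AᵢEᵢ) = 650/(850×194×10³) + 675/(950×115×10³) = 1.012×10⁻⁵ mm/N.
Hence P = δ_free / Σ(L/AE) = 0.7084/1.012×10⁻⁵ = 70 kN (tensile).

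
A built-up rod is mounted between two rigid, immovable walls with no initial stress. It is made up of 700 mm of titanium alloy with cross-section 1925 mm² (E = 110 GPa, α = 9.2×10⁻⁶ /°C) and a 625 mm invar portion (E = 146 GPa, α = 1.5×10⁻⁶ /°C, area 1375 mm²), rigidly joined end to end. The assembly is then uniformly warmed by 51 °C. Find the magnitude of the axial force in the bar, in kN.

P ≈ 58.6 kN (compressive)

If the supports were absent, the total length change would be Σ αᵢΔT Lᵢ = 9.2×10⁻⁶×51×700 + 1.5×10⁻⁶×51×625 = 0.3763 mm.
Since the ends are fixed, an axial force P builds up, equal in every segment, with P · Σ Lᵢ/(AᵢEᵢ) = δ_free.
Σ Lᵢ/(AᵢEᵢ) = 700/(1925×110×10³) + 625/(1375×146×10³) = 6.419×10⁻⁶ mm/N.
Hence P = δ_free / Σ(L/AE) = 0.3763/6.419×10⁻⁶ = 58.61 kN (compressive).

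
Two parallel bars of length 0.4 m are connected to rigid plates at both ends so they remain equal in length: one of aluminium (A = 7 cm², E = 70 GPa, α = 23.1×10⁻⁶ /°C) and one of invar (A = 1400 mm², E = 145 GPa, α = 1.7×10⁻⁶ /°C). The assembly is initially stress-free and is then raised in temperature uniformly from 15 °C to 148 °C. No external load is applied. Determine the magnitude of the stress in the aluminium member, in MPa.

Equilibrium of a rigid end plate with no external load gives equal and opposite internal forces ±P in the two members. Since α_{aluminium} > α_{invar}, heating drives the aluminium into compression and the invar into tension.
Compatibility of the two members (thermal + elastic change equal): (α₁ − α₂)ΔT = P·[1/(A₁E₁) + 1/(A₂E₂)].
|α₁ − α₂|·ΔT = 21.4×10⁻⁶ × 133 = 0.002846.
1/(A₁E₁) + 1/(A₂E₂) = 1/(700×70×10³) + 1/(1400×145×10³) = 2.533×10⁻⁸ N⁻¹.
So P = 0.002846 / 2.533×10⁻⁸ = 112.3 kN.
σ_{aluminium} = P/A₁ = 112300/700 = 160.5 MPa, compressive.

σ ≈ 160 MPa (compressive)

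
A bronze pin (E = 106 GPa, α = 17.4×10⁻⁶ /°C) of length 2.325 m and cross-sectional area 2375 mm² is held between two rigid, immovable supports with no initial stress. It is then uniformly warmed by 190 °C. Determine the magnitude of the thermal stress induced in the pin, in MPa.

Because both ends are immovable the net strain is zero, and the suppressed thermal strain is αΔT = 17.4×10⁻⁶ × 190 = 3306×10⁻⁶.
The stress required to suppress this strain is σ = Eε = 106×10³ × 3306×10⁻⁶ = 350.4 MPa, compressive since the pin is trying to expand.

σ ≈ 350 MPa (compressive)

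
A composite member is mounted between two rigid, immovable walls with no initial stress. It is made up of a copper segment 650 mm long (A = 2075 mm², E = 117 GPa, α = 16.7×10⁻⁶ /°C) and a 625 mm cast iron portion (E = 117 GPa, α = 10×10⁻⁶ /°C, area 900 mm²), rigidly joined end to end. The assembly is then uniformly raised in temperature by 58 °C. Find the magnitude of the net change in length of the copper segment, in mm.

Free thermal expansion of the whole bar: Σ αᵢΔT Lᵢ = 16.7×10⁻⁶×58×650 + 10×10⁻⁶×58×625 = 0.9921 mm.
The rigid supports impose zero overall length change; the single axial force P common to all segments must satisfy P Σ Lᵢ/(AᵢEᵢ) = δ_free.
The series flexibility is Σ Lᵢ/(AᵢEᵢ) = 650/(2075×117×10³) + 625/(900×117×10³) = 8.613×10⁻⁶ mm/N.
P = 0.9921 / 8.613×10⁻⁶ = 115200 N = 115.2 kN, compressive.
For the copper segment, free thermal change = 16.7×10⁻⁶×58×650 = 0.6296 mm and elastic change from P = 115200×650/(2075×117×10³) = 0.3084 mm; these oppose, so the net change is 0.321 mm (segment lengthens).

|ΔL| ≈ 0.321 mm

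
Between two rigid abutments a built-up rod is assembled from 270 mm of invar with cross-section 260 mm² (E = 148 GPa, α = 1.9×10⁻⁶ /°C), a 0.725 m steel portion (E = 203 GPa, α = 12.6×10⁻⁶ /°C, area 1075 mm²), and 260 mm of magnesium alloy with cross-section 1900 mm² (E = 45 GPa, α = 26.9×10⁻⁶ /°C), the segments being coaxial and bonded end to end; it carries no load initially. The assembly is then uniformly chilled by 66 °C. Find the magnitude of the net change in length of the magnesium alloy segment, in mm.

|ΔL| ≈ 0.212 mm

If the supports were absent, the total length change would be Σ αᵢΔT Lᵢ = 1.9×10⁻⁶×66×270 + 12.6×10⁻⁶×66×725 + 26.9×10⁻⁶×66×260 = 1.098 mm.
Since the ends are fixed, an axial force P builds up, equal in every segment, with P · Σ Lᵢ/(AᵢEᵢ) = δ_free.
The series flexibility is Σ Lᵢ/(AᵢEᵢ) = 270/(260×148×10³) + 725/(1075×203×10³) + 260/(1900×45×10³) = 1.338×10⁻⁵ mm/N.
Hence P = δ_free / Σ(L/AE) = 1.098/1.338×10⁻⁵ = 82.09 kN (tensile).
For the magnesium alloy segment, free thermal change = 26.9×10⁻⁶×66×260 = 0.4616 mm and elastic change from P = 82090×260/(1900×45×10³) = 0.2496 mm; these oppose, so the net change is 0.212 mm (segment shortens).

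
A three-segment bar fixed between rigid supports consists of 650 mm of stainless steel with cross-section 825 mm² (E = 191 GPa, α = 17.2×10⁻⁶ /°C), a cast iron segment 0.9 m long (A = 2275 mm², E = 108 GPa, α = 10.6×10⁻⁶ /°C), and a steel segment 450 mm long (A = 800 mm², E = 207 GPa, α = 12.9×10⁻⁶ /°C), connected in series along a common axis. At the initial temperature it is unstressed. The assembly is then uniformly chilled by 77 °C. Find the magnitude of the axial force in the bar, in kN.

P ≈ 194 kN (tensile)

Free thermal contraction of the whole bar: Σ αᵢΔT Lᵢ = 17.2×10⁻⁶×77×650 + 10.6×10⁻⁶×77×900 + 12.9×10⁻⁶×77×450 = 2.042 mm.
The rigid supports impose zero overall length change; the single axial force P common to all segments must satisfy P Σ Lᵢ/(AᵢEᵢ) = δ_free.
Σ Lᵢ/(AᵢEᵢ) = 650/(825×191×10³) + 900/(2275×108×10³) + 450/(800×207×10³) = 1.051×10⁻⁵ mm/N.
Hence P = δ_free / Σ(L/AE) = 2.042/1.051×10⁻⁵ = 194.4 kN (tensile).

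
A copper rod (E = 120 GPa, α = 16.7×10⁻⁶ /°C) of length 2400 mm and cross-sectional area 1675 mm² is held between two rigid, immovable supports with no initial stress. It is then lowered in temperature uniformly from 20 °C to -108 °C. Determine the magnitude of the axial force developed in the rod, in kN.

P ≈ 430 kN (tensile)

Full restraint means ε = 0, so the stress is σ = EαΔT = 120×10³ × 16.7×10⁻⁶ × 128 = 256.5 MPa.
P = AEαΔT = 1675 × 120×10³ × 16.7×10⁻⁶ × 128 = 429.7 kN (tensile).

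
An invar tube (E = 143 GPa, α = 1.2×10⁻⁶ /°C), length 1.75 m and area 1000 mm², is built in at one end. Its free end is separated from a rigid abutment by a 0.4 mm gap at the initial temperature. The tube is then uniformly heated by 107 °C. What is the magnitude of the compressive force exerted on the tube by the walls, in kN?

P ≈ 0 kN

Free thermal elongation = αΔT L = 1.2×10⁻⁶ × 107 × 1750 = 0.2247 mm.
This is smaller than the 0.4 mm clearance, so the tube expands freely without reaching the stop — the stress is zero.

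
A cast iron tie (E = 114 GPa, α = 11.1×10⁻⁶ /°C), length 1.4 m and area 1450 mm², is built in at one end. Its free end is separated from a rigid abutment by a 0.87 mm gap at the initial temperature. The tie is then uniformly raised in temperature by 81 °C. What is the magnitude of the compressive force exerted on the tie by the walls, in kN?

Free thermal elongation = αΔT L = 11.1×10⁻⁶ × 81 × 1400 = 1.259 mm.
After closing the 0.87 mm clearance, 1.259 − 0.87 = 0.3887 mm of expansion remains to be suppressed by the wall.
That suppressed elongation corresponds to σ = E·Δ/L = 114×10³ × 0.3887/1400 = 31.65 MPa.
P = σA = 31.65 × 1450 = 45.9 kN.

P ≈ 45.9 kN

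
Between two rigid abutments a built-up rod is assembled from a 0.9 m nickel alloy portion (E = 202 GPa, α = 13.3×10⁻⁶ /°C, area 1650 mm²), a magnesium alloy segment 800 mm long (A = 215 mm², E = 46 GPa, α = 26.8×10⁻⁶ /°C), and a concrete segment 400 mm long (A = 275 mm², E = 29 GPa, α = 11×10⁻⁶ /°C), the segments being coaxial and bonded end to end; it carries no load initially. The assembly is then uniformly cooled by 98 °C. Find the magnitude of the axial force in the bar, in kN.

P ≈ 27.7 kN (tensile)

If the supports were absent, the total length change would be Σ αᵢΔT Lᵢ = 13.3×10⁻⁶×98×900 + 26.8×10⁻⁶×98×800 + 11×10⁻⁶×98×400 = 3.705 mm.
The rigid supports impose zero overall length change; the single axial force P common to all segments must satisfy P Σ Lᵢ/(AᵢEᵢ) = δ_free.
The series flexibility is Σ Lᵢ/(AᵢEᵢ) = 900/(1650×202×10³) + 800/(215×46×10³) + 400/(275×29×10³) = 0.0001337 mm/N.
Hence P = δ_free / Σ(L/AE) = 3.705/0.0001337 = 27.7 kN (tensile).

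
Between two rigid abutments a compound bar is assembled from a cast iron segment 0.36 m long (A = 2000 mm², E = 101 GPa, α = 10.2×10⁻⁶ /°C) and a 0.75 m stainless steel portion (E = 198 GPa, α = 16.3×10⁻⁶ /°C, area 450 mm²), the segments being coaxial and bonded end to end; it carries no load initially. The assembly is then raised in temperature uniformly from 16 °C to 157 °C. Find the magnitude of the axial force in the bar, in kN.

P ≈ 220 kN (compressive)

If the supports were absent, the total length change would be Σ αᵢΔT Lᵢ = 10.2×10⁻⁶×141×360 + 16.3×10⁻⁶×141×750 = 2.241 mm.
The rigid supports impose zero overall length change; the single axial force P common to all segments must satisfy P Σ Lᵢ/(AᵢEᵢ) = δ_free.
Σ Lᵢ/(AᵢEᵢ) = 360/(2000×101×10³) + 750/(450×198×10³) = 1.02×10⁻⁵ mm/N.
So P = 2.241 / 1.02×10⁻⁵ = 219.8 kN, compressive.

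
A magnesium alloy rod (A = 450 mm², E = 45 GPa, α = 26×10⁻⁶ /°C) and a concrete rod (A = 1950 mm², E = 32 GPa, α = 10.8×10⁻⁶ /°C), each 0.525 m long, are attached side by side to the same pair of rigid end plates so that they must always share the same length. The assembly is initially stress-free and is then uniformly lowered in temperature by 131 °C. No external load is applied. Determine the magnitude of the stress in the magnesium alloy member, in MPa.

σ ≈ 67.7 MPa (tensile)

Both members must finish at the same length. With the larger α, the magnesium alloy tends to over-contract; the plates restrain it, putting the magnesium alloy in tension and the concrete in compression. With no external load the two internal forces are equal and opposite, magnitude P.
Setting the final lengths equal and cancelling L: (α₁ − α₂)ΔT = P/(A₁E₁) + P/(A₂E₂).
|α₁ − α₂|·ΔT = 15.2×10⁻⁶ × 131 = 0.001991.
1/(A₁E₁) + 1/(A₂E₂) = 1/(450×45×10³) + 1/(1950×32×10³) = 6.541×10⁻⁸ N⁻¹.
P = 0.001991 / 6.541×10⁻⁸ = 30440 N = 30.44 kN.
σ_{magnesium alloy} = P/A₁ = 30440/450 = 67.65 MPa, tensile.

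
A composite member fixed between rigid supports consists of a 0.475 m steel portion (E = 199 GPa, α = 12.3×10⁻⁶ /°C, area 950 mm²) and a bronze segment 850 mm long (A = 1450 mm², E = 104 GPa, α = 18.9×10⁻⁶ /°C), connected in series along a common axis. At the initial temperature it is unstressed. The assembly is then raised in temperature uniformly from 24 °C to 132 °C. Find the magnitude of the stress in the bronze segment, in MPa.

With the walls removed the bar would change length by δ_free = Σ αᵢΔT Lᵢ = 12.3×10⁻⁶×108×475 + 18.9×10⁻⁶×108×850 = 2.366 mm.
The rigid supports impose zero overall length change; the single axial force P common to all segments must satisfy P Σ Lᵢ/(AᵢEᵢ) = δ_free.
The series flexibility is Σ Lᵢ/(AᵢEᵢ) = 475/(950×199×10³) + 850/(1450×104×10³) = 8.149×10⁻⁶ mm/N.
Hence P = δ_free / Σ(L/AE) = 2.366/8.149×10⁻⁶ = 290.3 kN (compressive).
σ_{bronze} = P / A = 290300 / 1450 = 200.2 MPa.

σ ≈ 200 MPa (compressive)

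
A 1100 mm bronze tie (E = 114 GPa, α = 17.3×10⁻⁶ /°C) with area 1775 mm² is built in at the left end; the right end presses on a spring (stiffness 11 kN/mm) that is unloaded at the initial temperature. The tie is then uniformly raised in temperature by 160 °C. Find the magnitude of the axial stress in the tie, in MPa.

Free thermal expansion: δ_free = αΔT L = 17.3×10⁻⁶ × 160 × 1100 = 3.045 mm.
Let P be the compressive force at the spring. The tie shortens elastically by PL/(AE) and the spring compresses by P/k; together these equal δ_free.
P [ L/(AE) + 1/k ] = δ_free → P [ 1100/(1775×114×10³) + 1/(11×10³) ] = 3.045.
P = 3.045 / 9.635×10⁻⁵ = 31600 N.
σ = P/A = 31600/1775 = 17.8 MPa.

σ ≈ 17.8 MPa (compressive)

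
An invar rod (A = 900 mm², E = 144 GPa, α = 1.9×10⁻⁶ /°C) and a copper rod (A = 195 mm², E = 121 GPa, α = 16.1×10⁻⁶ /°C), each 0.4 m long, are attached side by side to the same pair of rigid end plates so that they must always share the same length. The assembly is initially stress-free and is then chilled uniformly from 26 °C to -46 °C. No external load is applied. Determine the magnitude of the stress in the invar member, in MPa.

σ ≈ 22.7 MPa (compressive)

Equilibrium of a rigid end plate with no external load gives equal and opposite internal forces ±P in the two members. Since α_{copper} > α_{invar}, cooling drives the copper into tension and the invar into compression.
Compatibility of the two members (thermal + elastic change equal): (α₁ − α₂)ΔT = P·[1/(A₁E₁) + 1/(A₂E₂)].
|α₁ − α₂|·ΔT = 14.2×10⁻⁶ × 72 = 0.001022.
1/(A₁E₁) + 1/(A₂E₂) = 1/(900×144×10³) + 1/(195×121×10³) = 5.01×10⁻⁸ N⁻¹.
So P = 0.001022 / 5.01×10⁻⁸ = 20.41 kN.
σ_{invar} = P/A₁ = 20410/900 = 22.68 MPa, compressive.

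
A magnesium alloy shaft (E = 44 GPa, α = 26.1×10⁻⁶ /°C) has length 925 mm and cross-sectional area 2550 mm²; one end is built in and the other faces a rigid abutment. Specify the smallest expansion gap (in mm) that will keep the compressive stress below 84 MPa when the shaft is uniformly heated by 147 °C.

With no wall the shaft would lengthen by αΔT L = 26.1×10⁻⁶ × 147 × 925 = 3.549 mm.
At the allowable stress the elastic shortening the wall may impose is σL/E = 84 × 925 / (44×10³) = 1.766 mm.
The gap must absorb the remainder: g_min = 3.549 − 1.766 = 1.783 mm.

g ≈ 1.78 mm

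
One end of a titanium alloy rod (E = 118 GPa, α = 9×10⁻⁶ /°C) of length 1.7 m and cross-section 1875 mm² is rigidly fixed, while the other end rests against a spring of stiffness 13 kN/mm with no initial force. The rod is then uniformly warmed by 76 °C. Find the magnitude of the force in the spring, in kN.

P ≈ 13.7 kN

The unrestrained thermal change is αΔT L = 9×10⁻⁶ × 76 × 1700 = 1.163 mm.
Let P be the compressive force at the spring. The rod shortens elastically by PL/(AE) and the spring compresses by P/k; together these equal δ_free.
So P = δ_free / [L/(AE) + 1/k] = 1.163 / [ 1700/(1875×118×10³) + 1/(13×10³) ].
P = 1.163 / 8.461×10⁻⁵ = 13740 N.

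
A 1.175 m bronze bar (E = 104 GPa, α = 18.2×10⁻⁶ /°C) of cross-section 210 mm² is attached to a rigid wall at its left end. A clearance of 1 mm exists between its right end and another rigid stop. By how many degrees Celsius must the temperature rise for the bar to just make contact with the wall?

ΔT ≈ 46.8 °C

Contact occurs when the free expansion equals the gap: αΔT L = 1 mm.
ΔT = 1 / (18.2×10⁻⁶ × 1175) = 46.76 °C.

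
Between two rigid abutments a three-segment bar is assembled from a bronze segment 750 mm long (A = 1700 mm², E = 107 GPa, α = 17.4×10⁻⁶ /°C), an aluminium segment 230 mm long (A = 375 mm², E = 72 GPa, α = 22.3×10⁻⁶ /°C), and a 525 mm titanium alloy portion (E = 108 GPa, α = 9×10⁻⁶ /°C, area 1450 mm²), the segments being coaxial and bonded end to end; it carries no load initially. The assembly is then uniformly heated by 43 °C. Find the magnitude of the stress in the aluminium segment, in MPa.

σ ≈ 164 MPa (compressive)

Free thermal expansion of the whole bar: Σ αᵢΔT Lᵢ = 17.4×10⁻⁶×43×750 + 22.3×10⁻⁶×43×230 + 9×10⁻⁶×43×525 = 0.9849 mm.
The rigid supports impose zero overall length change; the single axial force P common to all segments must satisfy P Σ Lᵢ/(AᵢEᵢ) = δ_free.
The series flexibility is Σ Lᵢ/(AᵢEᵢ) = 750/(1700×107×10³) + 230/(375×72×10³) + 525/(1450×108×10³) = 1.599×10⁻⁵ mm/N.
So P = 0.9849 / 1.599×10⁻⁵ = 61.58 kN, compressive.
σ_{aluminium} = P / A = 61580 / 375 = 164.2 MPa.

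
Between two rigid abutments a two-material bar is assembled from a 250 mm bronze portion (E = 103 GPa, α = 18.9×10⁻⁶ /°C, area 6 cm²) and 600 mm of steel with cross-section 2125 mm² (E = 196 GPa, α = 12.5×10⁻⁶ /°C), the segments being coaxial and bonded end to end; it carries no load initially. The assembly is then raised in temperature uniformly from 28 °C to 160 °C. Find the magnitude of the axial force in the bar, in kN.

Free thermal expansion of the whole bar: Σ αᵢΔT Lᵢ = 18.9×10⁻⁶×132×250 + 12.5×10⁻⁶×132×600 = 1.614 mm.
The walls prevent any net length change, so an axial force P (same in every segment) develops. Compatibility: P · Σ Lᵢ/(AᵢEᵢ) = δ_free.
Σ Lᵢ/(AᵢEᵢ) = 250/(600×103×10³) + 600/(2125×196×10³) = 5.486×10⁻⁶ mm/N.
P = 1.614 / 5.486×10⁻⁶ = 294200 N = 294.2 kN, compressive.

P ≈ 294 kN (compressive)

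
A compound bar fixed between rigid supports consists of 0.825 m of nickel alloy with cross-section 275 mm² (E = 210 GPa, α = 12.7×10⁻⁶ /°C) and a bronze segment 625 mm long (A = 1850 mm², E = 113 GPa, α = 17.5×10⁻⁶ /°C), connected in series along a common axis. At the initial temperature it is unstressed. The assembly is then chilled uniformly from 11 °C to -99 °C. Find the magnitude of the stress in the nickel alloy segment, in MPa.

If the supports were absent, the total length change would be Σ αᵢΔT Lᵢ = 12.7×10⁻⁶×110×825 + 17.5×10⁻⁶×110×625 = 2.356 mm.
The rigid supports impose zero overall length change; the single axial force P common to all segments must satisfy P Σ Lᵢ/(AᵢEᵢ) = δ_free.
Σ Lᵢ/(AᵢEᵢ) = 825/(275×210×10³) + 625/(1850×113×10³) = 1.728×10⁻⁵ mm/N.
Hence P = δ_free / Σ(L/AE) = 2.356/1.728×10⁻⁵ = 136.4 kN (tensile).
σ_{nickel alloy} = P / A = 136400 / 275 = 495.8 MPa.

σ ≈ 496 MPa (tensile)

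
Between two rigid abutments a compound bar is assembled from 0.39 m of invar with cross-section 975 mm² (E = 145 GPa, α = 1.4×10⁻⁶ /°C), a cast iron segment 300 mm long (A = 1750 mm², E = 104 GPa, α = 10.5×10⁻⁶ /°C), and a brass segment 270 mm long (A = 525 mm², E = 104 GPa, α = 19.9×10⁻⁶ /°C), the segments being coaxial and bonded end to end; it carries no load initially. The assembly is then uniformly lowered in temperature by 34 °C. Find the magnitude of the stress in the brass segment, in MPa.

Free thermal contraction of the whole bar: Σ αᵢΔT Lᵢ = 1.4×10⁻⁶×34×390 + 10.5×10⁻⁶×34×300 + 19.9×10⁻⁶×34×270 = 0.3083 mm.
Since the ends are fixed, an axial force P builds up, equal in every segment, with P · Σ Lᵢ/(AᵢEᵢ) = δ_free.
Σ Lᵢ/(AᵢEᵢ) = 390/(975×145×10³) + 300/(1750×104×10³) + 270/(525×104×10³) = 9.352×10⁻⁶ mm/N.
Hence P = δ_free / Σ(L/AE) = 0.3083/9.352×10⁻⁶ = 32.97 kN (tensile).
σ_{brass} = P / A = 32970 / 525 = 62.8 MPa.

σ ≈ 62.8 MPa (tensile)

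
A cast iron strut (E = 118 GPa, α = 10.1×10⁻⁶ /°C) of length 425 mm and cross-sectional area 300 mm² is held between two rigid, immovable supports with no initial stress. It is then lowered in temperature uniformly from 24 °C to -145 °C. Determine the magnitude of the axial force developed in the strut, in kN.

P ≈ 60.4 kN (tensile)

The ends cannot move, so σ = EαΔT = 118×10³ × 10.1×10⁻⁶ × 169 = 201.4 MPa.
Axial force P = σA = 201.4 × 300 = 60420 N = 60.42 kN, tensile.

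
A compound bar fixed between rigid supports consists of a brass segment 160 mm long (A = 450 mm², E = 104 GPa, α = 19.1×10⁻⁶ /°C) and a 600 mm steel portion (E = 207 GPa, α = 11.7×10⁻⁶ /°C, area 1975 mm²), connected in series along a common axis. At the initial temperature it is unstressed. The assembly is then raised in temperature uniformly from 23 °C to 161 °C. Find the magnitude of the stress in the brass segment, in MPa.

σ ≈ 632 MPa (compressive)

With the walls removed the bar would change length by δ_free = Σ αᵢΔT Lᵢ = 19.1×10⁻⁶×138×160 + 11.7×10⁻⁶×138×600 = 1.39 mm.
Since the ends are fixed, an axial force P builds up, equal in every segment, with P · Σ Lᵢ/(AᵢEᵢ) = δ_free.
Σ Lᵢ/(AᵢEᵢ) = 160/(450×104×10³) + 600/(1975×207×10³) = 4.886×10⁻⁶ mm/N.
P = 1.39 / 4.886×10⁻⁶ = 284600 N = 284.6 kN, compressive.
σ_{brass} = P / A = 284600 / 450 = 632.4 MPa.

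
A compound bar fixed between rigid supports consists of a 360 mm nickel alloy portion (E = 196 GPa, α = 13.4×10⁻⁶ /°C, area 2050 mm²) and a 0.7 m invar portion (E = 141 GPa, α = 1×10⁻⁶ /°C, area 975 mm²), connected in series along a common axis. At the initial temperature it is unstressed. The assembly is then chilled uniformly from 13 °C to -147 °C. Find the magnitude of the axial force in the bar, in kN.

P ≈ 148 kN (tensile)

If the supports were absent, the total length change would be Σ αᵢΔT Lᵢ = 13.4×10⁻⁶×160×360 + 1×10⁻⁶×160×700 = 0.8838 mm.
The rigid supports impose zero overall length change; the single axial force P common to all segments must satisfy P Σ Lᵢ/(AᵢEᵢ) = δ_free.
The series flexibility is Σ Lᵢ/(AᵢEᵢ) = 360/(2050×196×10³) + 700/(975×141×10³) = 5.988×10⁻⁶ mm/N.
P = 0.8838 / 5.988×10⁻⁶ = 147600 N = 147.6 kN, tensile.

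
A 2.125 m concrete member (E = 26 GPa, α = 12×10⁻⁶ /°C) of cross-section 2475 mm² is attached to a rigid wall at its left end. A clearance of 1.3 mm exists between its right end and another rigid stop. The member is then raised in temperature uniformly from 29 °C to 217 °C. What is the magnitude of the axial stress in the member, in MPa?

Unrestrained expansion: δ_free = αΔT L = 12×10⁻⁶ × 188 × 2125 = 4.794 mm.
This exceeds the 1.3 mm gap, so the wall pushes back. The portion of expansion that must be recovered elastically is δ_free − gap = 4.794 − 1.3 = 3.494 mm.
Compatibility: PL/(AE) = 3.494 mm, so σ = P/A = E × (3.494/2125) = 42.75 MPa.

σ ≈ 42.8 MPa (compressive)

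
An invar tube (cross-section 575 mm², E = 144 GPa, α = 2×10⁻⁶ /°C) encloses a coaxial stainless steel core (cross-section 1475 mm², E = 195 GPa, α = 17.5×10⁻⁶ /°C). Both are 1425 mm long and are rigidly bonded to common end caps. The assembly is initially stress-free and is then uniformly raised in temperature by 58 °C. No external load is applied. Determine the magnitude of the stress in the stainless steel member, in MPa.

σ ≈ 39.2 MPa (compressive)

The stainless steel has the larger α, so on heating it would change length more than the invar if both were free. The rigid plates force a common final length, so the stainless steel is put into compression and the invar into tension, with equal and opposite forces P (no external load).
Compatibility of the two members (thermal + elastic change equal): (α₁ − α₂)ΔT = P·[1/(A₁E₁) + 1/(A₂E₂)].
|α₁ − α₂|·ΔT = 15.5×10⁻⁶ × 58 = 0.000899.
1/(A₁E₁) + 1/(A₂E₂) = 1/(575×144×10³) + 1/(1475×195×10³) = 1.555×10⁻⁸ N⁻¹.
So P = 0.000899 / 1.555×10⁻⁸ = 57.8 kN.
σ_{stainless steel} = P/A₂ = 57800/1475 = 39.19 MPa, compressive.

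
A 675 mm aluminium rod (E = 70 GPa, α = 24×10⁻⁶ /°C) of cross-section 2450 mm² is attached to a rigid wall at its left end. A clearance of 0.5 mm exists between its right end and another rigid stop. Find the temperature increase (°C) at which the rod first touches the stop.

ΔT ≈ 30.9 °C

The gap closes when αΔT L = 0.5 mm, since the rod is still unstressed at that instant.
So ΔT = g/(αL) = 0.5/(24×10⁻⁶ × 675) = 30.86 °C.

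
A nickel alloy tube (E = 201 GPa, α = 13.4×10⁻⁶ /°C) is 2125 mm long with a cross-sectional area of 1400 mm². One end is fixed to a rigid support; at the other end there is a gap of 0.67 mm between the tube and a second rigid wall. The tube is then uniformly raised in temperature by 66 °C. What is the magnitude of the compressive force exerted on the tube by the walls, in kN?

Free thermal elongation = αΔT L = 13.4×10⁻⁶ × 66 × 2125 = 1.879 mm.
This exceeds the 0.67 mm gap, so the wall pushes back. The portion of expansion that must be recovered elastically is δ_free − gap = 1.879 − 0.67 = 1.209 mm.
So σ = E(δ_free − g)/L = 201×10³ × 1.209/2125 = 114.4 MPa.
P = σA = 114.4 × 1400 = 160.1 kN.

P ≈ 160 kN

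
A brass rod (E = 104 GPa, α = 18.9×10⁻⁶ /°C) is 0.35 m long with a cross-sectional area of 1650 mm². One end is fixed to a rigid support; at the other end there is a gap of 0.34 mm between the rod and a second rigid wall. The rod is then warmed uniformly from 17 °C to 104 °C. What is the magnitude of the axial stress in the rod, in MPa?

Free thermal elongation = αΔT L = 18.9×10⁻⁶ × 87 × 350 = 0.5755 mm.
After closing the 0.34 mm clearance, 0.5755 − 0.34 = 0.2355 mm of expansion remains to be suppressed by the wall.
Compatibility: PL/(AE) = 0.2355 mm, so σ = P/A = E × (0.2355/350) = 69.98 MPa.

σ ≈ 70 MPa (compressive)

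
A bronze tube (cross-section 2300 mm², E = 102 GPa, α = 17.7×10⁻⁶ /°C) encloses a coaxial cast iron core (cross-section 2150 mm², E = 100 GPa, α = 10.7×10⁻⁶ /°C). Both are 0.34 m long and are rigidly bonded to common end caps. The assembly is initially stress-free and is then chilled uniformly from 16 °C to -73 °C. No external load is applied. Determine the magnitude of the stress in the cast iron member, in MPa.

The bronze has the larger α, so on cooling it would change length more than the cast iron if both were free. The rigid plates force a common final length, so the bronze is put into tension and the cast iron into compression, with equal and opposite forces P (no external load).
Equating the net (thermal + elastic) strains gives |α₁ − α₂|·ΔT = P·[1/(A₁E₁) + 1/(A₂E₂)].
|α₁ − α₂|·ΔT = 7×10⁻⁶ × 89 = 0.000623.
1/(A₁E₁) + 1/(A₂E₂) = 1/(2300×102×10³) + 1/(2150×100×10³) = 8.914×10⁻⁹ N⁻¹.
So P = 0.000623 / 8.914×10⁻⁹ = 69.89 kN.
σ_{cast iron} = P/A₂ = 69890/2150 = 32.51 MPa, compressive.

σ ≈ 32.5 MPa (compressive)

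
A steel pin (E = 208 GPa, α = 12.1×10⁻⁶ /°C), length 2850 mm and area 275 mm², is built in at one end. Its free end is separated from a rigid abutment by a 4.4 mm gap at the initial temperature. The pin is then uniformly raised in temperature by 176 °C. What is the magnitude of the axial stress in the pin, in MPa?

σ ≈ 122 MPa (compressive)

Free thermal elongation = αΔT L = 12.1×10⁻⁶ × 176 × 2850 = 6.069 mm.
After closing the 4.4 mm clearance, 6.069 − 4.4 = 1.669 mm of expansion remains to be suppressed by the wall.
That suppressed elongation corresponds to σ = E·Δ/L = 208×10³ × 1.669/2850 = 121.8 MPa.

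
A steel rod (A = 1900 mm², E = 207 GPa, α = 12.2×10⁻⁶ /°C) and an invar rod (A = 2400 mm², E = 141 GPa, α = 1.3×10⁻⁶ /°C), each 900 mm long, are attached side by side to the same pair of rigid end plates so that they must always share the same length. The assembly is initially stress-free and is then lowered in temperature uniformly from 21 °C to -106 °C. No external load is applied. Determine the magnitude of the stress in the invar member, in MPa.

σ ≈ 105 MPa (compressive)

Equilibrium of a rigid end plate with no external load gives equal and opposite internal forces ±P in the two members. Since α_{steel} > α_{invar}, cooling drives the steel into tension and the invar into compression.
Compatibility of the two members (thermal + elastic change equal): (α₁ − α₂)ΔT = P·[1/(A₁E₁) + 1/(A₂E₂)].
|α₁ − α₂|·ΔT = 10.9×10⁻⁶ × 127 = 0.001384.
1/(A₁E₁) + 1/(A₂E₂) = 1/(1900×207×10³) + 1/(2400×141×10³) = 5.498×10⁻⁹ N⁻¹.
So P = 0.001384 / 5.498×10⁻⁹ = 251.8 kN.
σ_{invar} = P/A₂ = 251800/2400 = 104.9 MPa, compressive.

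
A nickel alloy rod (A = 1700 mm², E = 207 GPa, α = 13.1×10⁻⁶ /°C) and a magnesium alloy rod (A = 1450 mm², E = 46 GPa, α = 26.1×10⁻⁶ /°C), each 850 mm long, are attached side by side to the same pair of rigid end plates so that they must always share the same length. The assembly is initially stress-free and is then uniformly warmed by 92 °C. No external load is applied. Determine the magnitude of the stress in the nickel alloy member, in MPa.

σ ≈ 39.4 MPa (tensile)

Both members must finish at the same length. With the larger α, the magnesium alloy tends to over-expand; the plates restrain it, putting the magnesium alloy in compression and the nickel alloy in tension. With no external load the two internal forces are equal and opposite, magnitude P.
Setting the final lengths equal and cancelling L: (α₁ − α₂)ΔT = P/(A₁E₁) + P/(A₂E₂).
|α₁ − α₂|·ΔT = 13×10⁻⁶ × 92 = 0.001196.
1/(A₁E₁) + 1/(A₂E₂) = 1/(1700×207×10³) + 1/(1450×46×10³) = 1.783×10⁻⁸ N⁻¹.
P = 0.001196 / 1.783×10⁻⁸ = 67060 N = 67.06 kN.
σ_{nickel alloy} = P/A₁ = 67060/1700 = 39.45 MPa, tensile.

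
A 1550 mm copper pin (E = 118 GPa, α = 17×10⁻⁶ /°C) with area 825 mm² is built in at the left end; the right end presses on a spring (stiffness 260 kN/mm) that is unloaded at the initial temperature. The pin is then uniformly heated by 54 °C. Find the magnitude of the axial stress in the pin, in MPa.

σ ≈ 87.2 MPa (compressive)

Free thermal expansion: δ_free = αΔT L = 17×10⁻⁶ × 54 × 1550 = 1.423 mm.
With a force P in the spring, the elastic change of the pin is PL/(AE) and that of the spring is P/k; compatibility requires their sum to equal δ_free.
P [ L/(AE) + 1/k ] = δ_free → P [ 1550/(825×118×10³) + 1/(260×10³) ] = 1.423.
P = 1.423 / 1.977×10⁻⁵ = 71980 N.
σ = P/A = 71980/825 = 87.25 MPa.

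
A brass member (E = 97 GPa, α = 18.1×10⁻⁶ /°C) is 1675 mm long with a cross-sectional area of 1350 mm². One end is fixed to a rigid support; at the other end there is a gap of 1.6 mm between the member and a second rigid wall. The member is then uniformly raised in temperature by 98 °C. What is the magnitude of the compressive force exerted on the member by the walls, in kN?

P ≈ 107 kN

Unrestrained expansion: δ_free = αΔT L = 18.1×10⁻⁶ × 98 × 1675 = 2.971 mm.
The gap closes (δ_free > 1.6 mm) and the wall then resists a further 2.971 − 1.6 = 1.371 mm of expansion.
Compatibility: PL/(AE) = 1.371 mm, so σ = P/A = E × (1.371/1675) = 79.4 MPa.
Force on the wall = σA = 79.4 × 1350 mm² = 107.2 kN.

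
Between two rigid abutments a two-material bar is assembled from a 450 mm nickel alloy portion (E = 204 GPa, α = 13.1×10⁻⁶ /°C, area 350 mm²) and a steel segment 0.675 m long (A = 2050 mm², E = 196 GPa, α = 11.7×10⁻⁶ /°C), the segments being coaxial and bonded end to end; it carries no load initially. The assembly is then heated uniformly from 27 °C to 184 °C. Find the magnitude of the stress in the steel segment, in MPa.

Free thermal expansion of the whole bar: Σ αᵢΔT Lᵢ = 13.1×10⁻⁶×157×450 + 11.7×10⁻⁶×157×675 = 2.165 mm.
The walls prevent any net length change, so an axial force P (same in every segment) develops. Compatibility: P · Σ Lᵢ/(AᵢEᵢ) = δ_free.
Σ Lᵢ/(AᵢEᵢ) = 450/(350×204×10³) + 675/(2050×196×10³) = 7.982×10⁻⁶ mm/N.
So P = 2.165 / 7.982×10⁻⁶ = 271.3 kN, compressive.
σ_{steel} = P / A = 271300 / 2050 = 132.3 MPa.

σ ≈ 132 MPa (compressive)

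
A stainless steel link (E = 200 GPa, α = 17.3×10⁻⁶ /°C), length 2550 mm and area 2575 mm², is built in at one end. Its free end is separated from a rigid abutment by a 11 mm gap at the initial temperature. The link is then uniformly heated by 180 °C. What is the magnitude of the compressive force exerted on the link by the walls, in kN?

If the wall were absent the link would grow by αΔT L = 17.3×10⁻⁶ × 180 × 2550 = 7.941 mm.
This is smaller than the 11 mm clearance, so the link expands freely without reaching the stop — the stress is zero.

P ≈ 0 kN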